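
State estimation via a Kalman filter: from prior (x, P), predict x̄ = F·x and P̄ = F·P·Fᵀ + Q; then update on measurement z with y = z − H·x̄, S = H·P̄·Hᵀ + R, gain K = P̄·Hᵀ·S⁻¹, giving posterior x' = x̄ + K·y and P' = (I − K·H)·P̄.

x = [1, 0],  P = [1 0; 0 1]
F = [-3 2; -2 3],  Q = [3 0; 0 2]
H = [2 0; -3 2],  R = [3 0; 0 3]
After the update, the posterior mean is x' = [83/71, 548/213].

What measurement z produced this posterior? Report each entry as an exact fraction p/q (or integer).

z = [3, 2]

x̄ = F·x = [-3, -2]
P̄ = F·P·Fᵀ + Q = [16 12; 12 15]
S = H·P̄·Hᵀ + R = [67 -48; -48 63]
K = P̄·Hᵀ·S⁻¹ = [32/71 -8/213; 136/213 250/639]
x' − x̄ = [296/71, 974/213] = K·y
y = (KᵀK)⁻¹·Kᵀ·(x' − x̄) = [9, -3]
z = y + H·x̄ = [9, -3] + [-6, 5] = [3, 2]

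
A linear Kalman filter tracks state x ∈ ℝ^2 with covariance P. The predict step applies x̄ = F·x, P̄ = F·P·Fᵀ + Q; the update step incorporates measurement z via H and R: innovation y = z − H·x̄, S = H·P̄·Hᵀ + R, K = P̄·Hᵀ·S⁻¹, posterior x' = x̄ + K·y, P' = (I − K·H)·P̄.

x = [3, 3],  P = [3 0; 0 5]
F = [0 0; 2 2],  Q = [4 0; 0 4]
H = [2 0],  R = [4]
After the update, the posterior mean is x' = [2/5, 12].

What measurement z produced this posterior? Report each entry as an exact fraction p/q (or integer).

z = [1]

x̄ = F·x = [0, 12]
P̄ = F·P·Fᵀ + Q = [4 0; 0 36]
S = H·P̄·Hᵀ + R = [20]
K = P̄·Hᵀ·S⁻¹ = [2/5; 0]
x' − x̄ = [2/5, 0] = K·y
y = (KᵀK)⁻¹·Kᵀ·(x' − x̄) = [1]
z = y + H·x̄ = [1] + [0] = [1]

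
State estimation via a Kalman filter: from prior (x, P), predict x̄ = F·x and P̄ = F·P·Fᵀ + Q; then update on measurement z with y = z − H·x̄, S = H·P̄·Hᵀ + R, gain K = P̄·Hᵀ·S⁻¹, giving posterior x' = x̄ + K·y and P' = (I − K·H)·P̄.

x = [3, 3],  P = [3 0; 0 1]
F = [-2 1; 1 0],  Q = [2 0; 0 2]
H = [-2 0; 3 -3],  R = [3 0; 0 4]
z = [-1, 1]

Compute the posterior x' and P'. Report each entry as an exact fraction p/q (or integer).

x' = [17/24, 13/24]
P' = [137/280 109/280; 109/280 193/280]

x̄ = F·x = [-3, 3]
P̄ = F·P·Fᵀ + Q = [15 -6; -6 5]
y = z − H·x̄ = [-7, 19]
S = H·P̄·Hᵀ + R = [63 -126; -126 292]
K = P̄·Hᵀ·S⁻¹ = [-137/420 3/40; -109/420 -9/40]
x' = x̄ + K·y = [17/24, 13/24]
P' = (I − K·H)·P̄ = [137/280 109/280; 109/280 193/280]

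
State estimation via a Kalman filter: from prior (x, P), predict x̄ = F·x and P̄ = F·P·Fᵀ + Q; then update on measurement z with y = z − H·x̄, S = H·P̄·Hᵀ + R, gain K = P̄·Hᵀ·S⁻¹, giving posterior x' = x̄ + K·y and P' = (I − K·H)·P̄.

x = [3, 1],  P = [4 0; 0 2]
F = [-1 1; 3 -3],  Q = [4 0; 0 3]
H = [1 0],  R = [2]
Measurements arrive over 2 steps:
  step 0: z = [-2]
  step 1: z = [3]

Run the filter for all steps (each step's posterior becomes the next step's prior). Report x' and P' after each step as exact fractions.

step 0: x' = [-2, 6], P' = [5/3 -3; -3 30]
step 1: x' = [423/131, -1449/131], P' = [250/131 -678/131; -678/131 6495/131]

step 0: x̄ = F·x = [-2, 6]
step 0: P̄ = F·P·Fᵀ + Q = [10 -18; -18 57]
step 0: y = z − H·x̄ = [0]
step 0: S = H·P̄·Hᵀ + R = [12]
step 0: K = P̄·Hᵀ·S⁻¹ = [5/6; -3/2]
step 0: x' = x̄ + K·y = [-2, 6]
step 0: P' = (I − K·H)·P̄ = [5/3 -3; -3 30]
step 1: x̄ = F·x = [8, -24]
step 1: P̄ = F·P·Fᵀ + Q = [125/3 -113; -113 342]
step 1: y = z − H·x̄ = [-5]
step 1: S = H·P̄·Hᵀ + R = [131/3]
step 1: K = P̄·Hᵀ·S⁻¹ = [125/131; -339/131]
step 1: x' = x̄ + K·y = [423/131, -1449/131]
step 1: P' = (I − K·H)·P̄ = [250/131 -678/131; -678/131 6495/131]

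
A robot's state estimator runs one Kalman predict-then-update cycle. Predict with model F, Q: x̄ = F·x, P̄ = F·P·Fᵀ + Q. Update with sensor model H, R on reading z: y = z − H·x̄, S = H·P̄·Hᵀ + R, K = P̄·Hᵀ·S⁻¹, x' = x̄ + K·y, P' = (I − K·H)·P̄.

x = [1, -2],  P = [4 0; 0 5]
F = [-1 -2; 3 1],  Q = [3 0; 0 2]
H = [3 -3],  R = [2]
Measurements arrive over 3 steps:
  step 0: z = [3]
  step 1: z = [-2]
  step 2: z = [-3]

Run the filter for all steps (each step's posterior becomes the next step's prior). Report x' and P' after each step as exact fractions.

step 0: x̄ = F·x = [3, 1]
step 0: P̄ = F·P·Fᵀ + Q = [27 -22; -22 43]
step 0: y = z − H·x̄ = [-3]
step 0: S = H·P̄·Hᵀ + R = [1028]
step 0: K = P̄·Hᵀ·S⁻¹ = [147/1028; -195/1028]
step 0: x' = x̄ + K·y = [2643/1028, 1613/1028]
step 0: P' = (I − K·H)·P̄ = [6147/1028 6049/1028; 6049/1028 6179/1028]
step 1: x̄ = F·x = [-5869/1028, 4771/514]
step 1: P̄ = F·P·Fᵀ + Q = [58143/1028 -36571/514; -36571/514 24963/257]
step 1: y = z − H·x̄ = [44177/1028]
step 1: S = H·P̄·Hᵀ + R = [2740567/1028]
step 1: K = P̄·Hᵀ·S⁻¹ = [393855/2740567; -518982/2740567]
step 1: x' = x̄ + K·y = [1279129/2740567, 3135625/2740567]
step 1: P' = (I − K·H)·P̄ = [4108002/2740567 3845432/2740567; 3845432/2740567 4191420/2740567]
step 2: x̄ = F·x = [-7550379/2740567, 6973012/2740567]
step 2: P̄ = F·P·Fᵀ + Q = [44477111/2740567 -47624870/2740567; -47624870/2740567 69717164/2740567]
step 2: y = z − H·x̄ = [35348472/2740567]
step 2: S = H·P̄·Hᵀ + R = [1890477269/2740567]
step 2: K = P̄·Hᵀ·S⁻¹ = [276305943/1890477269; -352026102/1890477269]
step 2: x' = x̄ + K·y = [-1644487065/1890477269, 269555852/1890477269]
step 2: P' = (I − K·H)·P̄ = [2823500830/1890477269 2639296868/1890477269; 2639296868/1890477269 2873980936/1890477269]

step 0: x' = [2643/1028, 1613/1028], P' = [6147/1028 6049/1028; 6049/1028 6179/1028]
step 1: x' = [1279129/2740567, 3135625/2740567], P' = [4108002/2740567 3845432/2740567; 3845432/2740567 4191420/2740567]
step 2: x' = [-1644487065/1890477269, 269555852/1890477269], P' = [2823500830/1890477269 2639296868/1890477269; 2639296868/1890477269 2873980936/1890477269]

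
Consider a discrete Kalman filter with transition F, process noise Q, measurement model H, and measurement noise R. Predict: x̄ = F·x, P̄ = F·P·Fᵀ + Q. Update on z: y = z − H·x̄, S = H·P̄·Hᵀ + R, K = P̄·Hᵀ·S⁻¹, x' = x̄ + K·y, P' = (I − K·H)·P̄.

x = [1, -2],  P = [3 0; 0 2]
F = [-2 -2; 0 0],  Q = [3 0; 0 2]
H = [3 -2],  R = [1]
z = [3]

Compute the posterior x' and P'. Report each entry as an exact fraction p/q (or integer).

x̄ = F·x = [2, 0]
P̄ = F·P·Fᵀ + Q = [23 0; 0 2]
y = z − H·x̄ = [-3]
S = H·P̄·Hᵀ + R = [216]
K = P̄·Hᵀ·S⁻¹ = [23/72; -1/54]
x' = x̄ + K·y = [25/24, 1/18]
P' = (I − K·H)·P̄ = [23/24 23/18; 23/18 52/27]

x' = [25/24, 1/18]
P' = [23/24 23/18; 23/18 52/27]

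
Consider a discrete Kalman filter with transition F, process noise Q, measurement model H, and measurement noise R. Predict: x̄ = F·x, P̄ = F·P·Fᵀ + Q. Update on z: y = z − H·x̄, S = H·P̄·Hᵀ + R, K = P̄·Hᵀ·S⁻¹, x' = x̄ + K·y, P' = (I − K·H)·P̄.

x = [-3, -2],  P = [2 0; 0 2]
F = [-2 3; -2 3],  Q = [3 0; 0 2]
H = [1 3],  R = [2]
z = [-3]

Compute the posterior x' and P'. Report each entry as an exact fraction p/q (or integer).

x' = [-321/439, -330/439]
P' = [1282/439 -356/439; -356/439 192/439]

x̄ = F·x = [0, 0]
P̄ = F·P·Fᵀ + Q = [29 26; 26 28]
y = z − H·x̄ = [-3]
S = H·P̄·Hᵀ + R = [439]
K = P̄·Hᵀ·S⁻¹ = [107/439; 110/439]
x' = x̄ + K·y = [-321/439, -330/439]
P' = (I − K·H)·P̄ = [1282/439 -356/439; -356/439 192/439]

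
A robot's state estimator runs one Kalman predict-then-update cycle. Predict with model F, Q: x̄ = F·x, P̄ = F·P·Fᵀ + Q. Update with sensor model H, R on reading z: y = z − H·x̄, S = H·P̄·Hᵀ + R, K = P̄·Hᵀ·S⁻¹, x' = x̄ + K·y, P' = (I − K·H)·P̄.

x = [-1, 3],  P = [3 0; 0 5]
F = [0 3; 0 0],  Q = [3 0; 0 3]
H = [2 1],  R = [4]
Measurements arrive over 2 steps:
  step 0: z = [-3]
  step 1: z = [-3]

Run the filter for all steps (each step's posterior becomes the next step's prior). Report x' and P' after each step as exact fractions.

step 0: x' = [-225/199, -63/199], P' = [336/199 -288/199; -288/199 588/199]
step 1: x' = [-36657/24949, -657/24949], P' = [41223/24949 -35334/24949; -35334/24949 73056/24949]

step 0: x̄ = F·x = [9, 0]
step 0: P̄ = F·P·Fᵀ + Q = [48 0; 0 3]
step 0: y = z − H·x̄ = [-21]
step 0: S = H·P̄·Hᵀ + R = [199]
step 0: K = P̄·Hᵀ·S⁻¹ = [96/199; 3/199]
step 0: x' = x̄ + K·y = [-225/199, -63/199]
step 0: P' = (I − K·H)·P̄ = [336/199 -288/199; -288/199 588/199]
step 1: x̄ = F·x = [-189/199, 0]
step 1: P̄ = F·P·Fᵀ + Q = [5889/199 0; 0 3]
step 1: y = z − H·x̄ = [-219/199]
step 1: S = H·P̄·Hᵀ + R = [24949/199]
step 1: K = P̄·Hᵀ·S⁻¹ = [11778/24949; 597/24949]
step 1: x' = x̄ + K·y = [-36657/24949, -657/24949]
step 1: P' = (I − K·H)·P̄ = [41223/24949 -35334/24949; -35334/24949 73056/24949]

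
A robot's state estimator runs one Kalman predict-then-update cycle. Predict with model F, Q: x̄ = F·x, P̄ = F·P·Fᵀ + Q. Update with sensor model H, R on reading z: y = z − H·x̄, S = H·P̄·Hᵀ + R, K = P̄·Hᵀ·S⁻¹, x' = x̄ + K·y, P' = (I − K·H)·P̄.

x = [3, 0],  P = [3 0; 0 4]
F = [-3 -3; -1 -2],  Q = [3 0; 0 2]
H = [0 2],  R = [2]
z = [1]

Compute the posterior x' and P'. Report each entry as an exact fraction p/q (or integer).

x' = [-156/43, 18/43]
P' = [660/43 33/43; 33/43 21/43]

x̄ = F·x = [-9, -3]
P̄ = F·P·Fᵀ + Q = [66 33; 33 21]
y = z − H·x̄ = [7]
S = H·P̄·Hᵀ + R = [86]
K = P̄·Hᵀ·S⁻¹ = [33/43; 21/43]
x' = x̄ + K·y = [-156/43, 18/43]
P' = (I − K·H)·P̄ = [660/43 33/43; 33/43 21/43]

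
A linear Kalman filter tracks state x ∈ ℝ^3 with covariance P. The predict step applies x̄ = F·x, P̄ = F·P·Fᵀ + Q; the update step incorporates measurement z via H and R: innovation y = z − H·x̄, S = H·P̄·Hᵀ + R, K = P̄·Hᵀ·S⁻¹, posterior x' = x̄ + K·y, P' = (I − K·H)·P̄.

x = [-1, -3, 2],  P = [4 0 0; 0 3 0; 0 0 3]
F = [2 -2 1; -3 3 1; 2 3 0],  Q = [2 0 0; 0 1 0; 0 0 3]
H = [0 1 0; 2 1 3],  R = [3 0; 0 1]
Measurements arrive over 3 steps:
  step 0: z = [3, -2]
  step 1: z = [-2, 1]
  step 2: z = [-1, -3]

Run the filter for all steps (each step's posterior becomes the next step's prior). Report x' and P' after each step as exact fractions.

step 0: x̄ = F·x = [6, -4, -11]
step 0: P̄ = F·P·Fᵀ + Q = [33 -39 -2; -39 67 3; -2 3 46]
step 0: y = z − H·x̄ = [7, 23]
step 0: S = H·P̄·Hᵀ + R = [70 -2; -2 452]
step 0: K = P̄·Hᵀ·S⁻¹ = [-8793/15818 348/7909; 7570/7909 -3/15818; 815/15818 2399/7909]
step 0: x' = x̄ + K·y = [49365/15818, 42639/15818, -57939/15818]
step 0: P' = (I − K·H)·P̄ = [164451/15818 -26379/15818 -100609/15818; -26379/15818 22710/7909 2445/15818; -100609/15818 2445/15818 67857/15818]
step 1: x̄ = F·x = [-44487/15818, -78117/15818, 226647/15818]
step 1: P̄ = F·P·Fᵀ + Q = [737793/15818 -1404863/15818 138643/15818; -1404863/15818 1532830/7909 -346336/7909; 138643/15818 -346336/7909 398745/7909]
step 1: y = z − H·x̄ = [46481/15818, -248516/7909]
step 1: S = H·P̄·Hᵀ + R = [1556557/7909 -911041/7909; -911041/7909 2549146/7909]
step 1: K = P̄·Hᵀ·S⁻¹ = [-198371537/396749949 -1536037/18453486; 129700837/132249983 -21187/3075581; 2243174/396749949 3596714/9226743]
step 1: x' = x̄ + K·y = [-661040728/396749949, -243363939/132249983, 1663437437/793499898]
step 1: P' = (I − K·H)·P̄ = [1903280144/396749949 -198371537/132249983 -2162980315/793499898; -198371537/132249983 389102511/132249983 2243174/132249983; -2162980315/793499898 2243174/132249983 770303165/396749949]
step 2: x̄ = F·x = [1939641793/793499898, 1249130903/793499898, -3512356907/396749949]
step 2: P̄ = F·P·Fᵀ + Q = [14254191941/396749949 -47412757099/793499898 -2723745593/396749949; -47412757099/793499898 46043723282/396749949 -1271360983/396749949; -2723745593/396749949 -1271360983/396749949 12167762888/396749949]
step 2: y = z − H·x̄ = [-2042630801/793499898, 13565227259/793499898]
step 2: S = H·P̄·Hᵀ + R = [47233973129/396749949 -5183116766/396749949; -5183116766/396749949 77828479775/396749949]
step 2: K = P̄·Hᵀ·S⁻¹ = [-9388757468887/18395887042462 -1421626475019/18395887042462; 8964458081906/9197943521231 -15549350298/9197943521231; 139705423405/9197943521231 3529295124473/9197943521231]
step 2: x' = x̄ + K·y = [22416203451667/9197943521231, -17725454493955/18395887042462, -21452551071834/9197943521231]
step 2: P' = (I − K·H)·P̄ = [43926001281624/9197943521231 -28166272406661/18395887042462 -24826559865809/9197943521231; -28166272406661/18395887042462 26893374245718/9197943521231 419116270215/9197943521231; -24826559865809/9197943521231 419116270215/9197943521231 17587766195292/9197943521231]

step 0: x' = [49365/15818, 42639/15818, -57939/15818], P' = [164451/15818 -26379/15818 -100609/15818; -26379/15818 22710/7909 2445/15818; -100609/15818 2445/15818 67857/15818]
step 1: x' = [-661040728/396749949, -243363939/132249983, 1663437437/793499898], P' = [1903280144/396749949 -198371537/132249983 -2162980315/793499898; -198371537/132249983 389102511/132249983 2243174/132249983; -2162980315/793499898 2243174/132249983 770303165/396749949]
step 2: x' = [22416203451667/9197943521231, -17725454493955/18395887042462, -21452551071834/9197943521231], P' = [43926001281624/9197943521231 -28166272406661/18395887042462 -24826559865809/9197943521231; -28166272406661/18395887042462 26893374245718/9197943521231 419116270215/9197943521231; -24826559865809/9197943521231 419116270215/9197943521231 17587766195292/9197943521231]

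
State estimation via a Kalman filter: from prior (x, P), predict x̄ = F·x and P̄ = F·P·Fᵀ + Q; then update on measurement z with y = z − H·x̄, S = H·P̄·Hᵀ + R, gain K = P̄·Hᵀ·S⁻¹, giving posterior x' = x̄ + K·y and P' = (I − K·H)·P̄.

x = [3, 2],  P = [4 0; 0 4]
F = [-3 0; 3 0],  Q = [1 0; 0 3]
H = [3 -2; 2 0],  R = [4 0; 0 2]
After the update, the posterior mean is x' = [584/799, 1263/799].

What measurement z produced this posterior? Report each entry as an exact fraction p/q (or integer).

x̄ = F·x = [-9, 9]
P̄ = F·P·Fᵀ + Q = [37 -36; -36 39]
S = H·P̄·Hᵀ + R = [925 366; 366 150]
K = P̄·Hᵀ·S⁻¹ = [61/799 736/2397; -258/799 246/799]
x' − x̄ = [7775/799, -5928/799] = K·y
y = (KᵀK)⁻¹·Kᵀ·(x' − x̄) = [43, 21]
z = y + H·x̄ = [43, 21] + [-45, -18] = [-2, 3]

z = [-2, 3]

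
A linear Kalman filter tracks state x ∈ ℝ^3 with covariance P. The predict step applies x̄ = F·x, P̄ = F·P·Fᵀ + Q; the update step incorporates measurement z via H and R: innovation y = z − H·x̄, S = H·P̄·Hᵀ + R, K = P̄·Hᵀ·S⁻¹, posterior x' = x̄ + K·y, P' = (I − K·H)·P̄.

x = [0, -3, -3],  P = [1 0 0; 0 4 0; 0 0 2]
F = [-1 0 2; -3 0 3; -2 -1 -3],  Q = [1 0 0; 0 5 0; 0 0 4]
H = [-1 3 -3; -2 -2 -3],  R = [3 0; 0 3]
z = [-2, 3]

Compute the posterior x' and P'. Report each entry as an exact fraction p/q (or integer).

x' = [-194723/188933, -155908/188933, 51434/188933]
P' = [421305/188933 -65850/188933 -225270/188933; -65850/188933 54507/188933 42636/188933; -225270/188933 42636/188933 152914/188933]

x̄ = F·x = [-6, -9, 12]
P̄ = F·P·Fᵀ + Q = [10 15 -10; 15 32 -12; -10 -12 30]
y = z − H·x̄ = [55, 9]
S = H·P̄·Hᵀ + R = [637 -16; -16 297]
K = P̄·Hᵀ·S⁻¹ = [18985/188933 -11700/188933; 33821/188933 -35074/188933; -35188/188933 -31158/188933]
x' = x̄ + K·y = [-194723/188933, -155908/188933, 51434/188933]
P' = (I − K·H)·P̄ = [421305/188933 -65850/188933 -225270/188933; -65850/188933 54507/188933 42636/188933; -225270/188933 42636/188933 152914/188933]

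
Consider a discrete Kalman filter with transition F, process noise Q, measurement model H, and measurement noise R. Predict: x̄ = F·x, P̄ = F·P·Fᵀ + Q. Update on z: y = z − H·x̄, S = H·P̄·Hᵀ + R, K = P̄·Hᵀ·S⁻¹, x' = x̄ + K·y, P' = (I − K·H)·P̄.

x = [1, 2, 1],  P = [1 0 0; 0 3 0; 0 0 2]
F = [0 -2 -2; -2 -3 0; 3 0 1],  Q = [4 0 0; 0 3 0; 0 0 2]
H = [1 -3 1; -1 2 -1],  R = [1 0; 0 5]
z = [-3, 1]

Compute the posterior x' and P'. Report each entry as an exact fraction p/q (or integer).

x' = [-4044/2279, 2278/2279, 4496/2279]
P' = [34304/2279 9670/2279 -6674/2279; 9670/2279 5222/2279 4704/2279; -6674/2279 4704/2279 20447/2279]

x̄ = F·x = [-6, -8, 4]
P̄ = F·P·Fᵀ + Q = [24 18 -4; 18 34 -6; -4 -6 13]
y = z − H·x̄ = [-25, 15]
S = H·P̄·Hᵀ + R = [264 -173; -173 122]
K = P̄·Hᵀ·S⁻¹ = [-1380/2279 -1658/2279; -1292/2279 -786/2279; -339/2279 -873/2279]
x' = x̄ + K·y = [-4044/2279, 2278/2279, 4496/2279]
P' = (I − K·H)·P̄ = [34304/2279 9670/2279 -6674/2279; 9670/2279 5222/2279 4704/2279; -6674/2279 4704/2279 20447/2279]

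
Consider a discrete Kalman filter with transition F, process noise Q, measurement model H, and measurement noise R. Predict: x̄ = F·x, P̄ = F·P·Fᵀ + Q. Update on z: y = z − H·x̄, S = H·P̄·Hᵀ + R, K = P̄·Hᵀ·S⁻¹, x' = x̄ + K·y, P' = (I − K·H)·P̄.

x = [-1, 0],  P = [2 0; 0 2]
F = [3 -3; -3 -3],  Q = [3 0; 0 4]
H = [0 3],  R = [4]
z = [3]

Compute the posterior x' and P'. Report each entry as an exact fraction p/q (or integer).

x̄ = F·x = [-3, 3]
P̄ = F·P·Fᵀ + Q = [39 0; 0 40]
y = z − H·x̄ = [-6]
S = H·P̄·Hᵀ + R = [364]
K = P̄·Hᵀ·S⁻¹ = [0; 30/91]
x' = x̄ + K·y = [-3, 93/91]
P' = (I − K·H)·P̄ = [39 0; 0 40/91]

x' = [-3, 93/91]
P' = [39 0; 0 40/91]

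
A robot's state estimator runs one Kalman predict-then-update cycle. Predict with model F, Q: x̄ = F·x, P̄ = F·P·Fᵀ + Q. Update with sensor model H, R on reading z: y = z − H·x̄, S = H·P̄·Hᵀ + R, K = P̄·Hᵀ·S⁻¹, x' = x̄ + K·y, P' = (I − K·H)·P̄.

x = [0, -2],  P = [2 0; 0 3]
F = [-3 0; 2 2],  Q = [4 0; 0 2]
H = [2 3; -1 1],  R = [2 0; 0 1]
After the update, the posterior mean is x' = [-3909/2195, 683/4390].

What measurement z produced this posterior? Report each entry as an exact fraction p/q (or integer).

x̄ = F·x = [0, -4]
P̄ = F·P·Fᵀ + Q = [22 -12; -12 22]
S = H·P̄·Hᵀ + R = [144 34; 34 69]
K = P̄·Hᵀ·S⁻¹ = [427/2195 -1292/2195; 871/4390 867/2195]
x' − x̄ = [-3909/2195, 18243/4390] = K·y
y = (KᵀK)⁻¹·Kᵀ·(x' − x̄) = [9, 6]
z = y + H·x̄ = [9, 6] + [-12, -4] = [-3, 2]

z = [-3, 2]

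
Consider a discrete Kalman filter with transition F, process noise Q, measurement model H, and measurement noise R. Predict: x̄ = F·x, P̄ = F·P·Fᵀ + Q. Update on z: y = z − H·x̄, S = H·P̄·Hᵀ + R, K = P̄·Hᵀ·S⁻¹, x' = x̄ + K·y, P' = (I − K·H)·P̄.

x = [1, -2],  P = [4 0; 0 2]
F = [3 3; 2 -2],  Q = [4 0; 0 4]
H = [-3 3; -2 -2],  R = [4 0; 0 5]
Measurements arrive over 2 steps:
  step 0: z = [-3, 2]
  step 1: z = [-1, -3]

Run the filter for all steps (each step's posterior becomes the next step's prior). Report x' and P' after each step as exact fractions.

step 0: x' = [251/21769, -19546/21769], P' = [9144/21769 4316/21769; 4316/21769 9084/21769]
step 1: x' = [10783177/12542129, 7831869/12542129], P' = [15271720/37626387 2290140/12542129; 2290140/12542129 4921110/12542129]

step 0: x̄ = F·x = [-3, 6]
step 0: P̄ = F·P·Fᵀ + Q = [58 12; 12 28]
step 0: y = z − H·x̄ = [-30, 8]
step 0: S = H·P̄·Hᵀ + R = [562 180; 180 445]
step 0: K = P̄·Hᵀ·S⁻¹ = [-3621/21769 -5384/21769; 3576/21769 -5360/21769]
step 0: x' = x̄ + K·y = [251/21769, -19546/21769]
step 0: P' = (I − K·H)·P̄ = [9144/21769 4316/21769; 4316/21769 9084/21769]
step 1: x̄ = F·x = [-57885/21769, 39594/21769]
step 1: P̄ = F·P·Fᵀ + Q = [328816/21769 360/21769; 360/21769 125460/21769]
step 1: y = z − H·x̄ = [-314206/21769, -101889/21769]
step 1: S = H·P̄·Hᵀ + R = [4169080/21769 1220136/21769; 1220136/21769 1928829/21769]
step 1: K = P̄·Hᵀ·S⁻¹ = [-2100325/12542129 -8856856/37626387; 3946455/25084258 -2884500/12542129]
step 1: x' = x̄ + K·y = [10783177/12542129, 7831869/12542129]
step 1: P' = (I − K·H)·P̄ = [15271720/37626387 2290140/12542129; 2290140/12542129 4921110/12542129]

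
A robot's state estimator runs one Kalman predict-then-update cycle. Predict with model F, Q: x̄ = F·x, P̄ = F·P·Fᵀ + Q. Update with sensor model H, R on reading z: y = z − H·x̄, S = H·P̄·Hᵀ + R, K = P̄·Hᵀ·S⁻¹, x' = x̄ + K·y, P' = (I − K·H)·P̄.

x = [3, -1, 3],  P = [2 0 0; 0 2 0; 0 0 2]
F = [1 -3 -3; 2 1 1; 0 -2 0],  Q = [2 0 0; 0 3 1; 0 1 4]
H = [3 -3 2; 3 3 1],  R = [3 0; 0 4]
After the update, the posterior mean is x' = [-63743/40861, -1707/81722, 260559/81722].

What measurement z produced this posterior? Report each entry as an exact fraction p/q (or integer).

z = [2, -2]

x̄ = F·x = [-3, 8, 2]
P̄ = F·P·Fᵀ + Q = [40 -8 12; -8 15 -3; 12 -3 12]
S = H·P̄·Hᵀ + R = [870 348; 348 421]
K = P̄·Hᵀ·S⁻¹ = [5524/40861 204/1409; -12613/81722 240/1409; 5159/81722 57/1409]
x' − x̄ = [58840/40861, -655483/81722, 97115/81722] = K·y
y = (KᵀK)⁻¹·Kᵀ·(x' − x̄) = [31, -19]
z = y + H·x̄ = [31, -19] + [-29, 17] = [2, -2]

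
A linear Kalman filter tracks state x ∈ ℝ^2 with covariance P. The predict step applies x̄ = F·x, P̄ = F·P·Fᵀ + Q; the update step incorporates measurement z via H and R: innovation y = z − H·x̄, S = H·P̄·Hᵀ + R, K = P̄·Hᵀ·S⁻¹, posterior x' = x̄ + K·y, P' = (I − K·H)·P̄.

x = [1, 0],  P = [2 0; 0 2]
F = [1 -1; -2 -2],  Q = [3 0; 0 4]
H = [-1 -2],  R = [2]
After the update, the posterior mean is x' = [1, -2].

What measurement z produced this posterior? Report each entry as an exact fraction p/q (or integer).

z = [3]

x̄ = F·x = [1, -2]
P̄ = F·P·Fᵀ + Q = [7 0; 0 20]
S = H·P̄·Hᵀ + R = [89]
K = P̄·Hᵀ·S⁻¹ = [-7/89; -40/89]
x' − x̄ = [0, 0] = K·y
y = (KᵀK)⁻¹·Kᵀ·(x' − x̄) = [0]
z = y + H·x̄ = [0] + [3] = [3]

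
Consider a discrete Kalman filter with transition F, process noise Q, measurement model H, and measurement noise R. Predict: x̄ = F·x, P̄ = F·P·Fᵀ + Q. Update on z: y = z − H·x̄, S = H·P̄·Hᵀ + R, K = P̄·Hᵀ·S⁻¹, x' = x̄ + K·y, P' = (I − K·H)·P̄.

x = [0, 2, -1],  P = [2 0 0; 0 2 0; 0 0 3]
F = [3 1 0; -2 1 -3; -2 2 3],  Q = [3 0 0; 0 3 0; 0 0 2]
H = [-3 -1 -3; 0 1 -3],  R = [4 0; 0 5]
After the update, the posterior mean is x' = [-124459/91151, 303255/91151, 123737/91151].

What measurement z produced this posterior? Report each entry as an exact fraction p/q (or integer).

z = [-3, -1]

x̄ = F·x = [2, 5, 1]
P̄ = F·P·Fᵀ + Q = [23 -10 -8; -10 40 -15; -8 -15 45]
S = H·P̄·Hᵀ + R = [362 323; 323 540]
K = P̄·Hᵀ·S⁻¹ = [-23422/91151 16373/91151; -8555/91151 19465/91151; -3390/91151 -23292/91151]
x' − x̄ = [-306761/91151, -152500/91151, 32586/91151] = K·y
y = (KᵀK)⁻¹·Kᵀ·(x' − x̄) = [11, -3]
z = y + H·x̄ = [11, -3] + [-14, 2] = [-3, -1]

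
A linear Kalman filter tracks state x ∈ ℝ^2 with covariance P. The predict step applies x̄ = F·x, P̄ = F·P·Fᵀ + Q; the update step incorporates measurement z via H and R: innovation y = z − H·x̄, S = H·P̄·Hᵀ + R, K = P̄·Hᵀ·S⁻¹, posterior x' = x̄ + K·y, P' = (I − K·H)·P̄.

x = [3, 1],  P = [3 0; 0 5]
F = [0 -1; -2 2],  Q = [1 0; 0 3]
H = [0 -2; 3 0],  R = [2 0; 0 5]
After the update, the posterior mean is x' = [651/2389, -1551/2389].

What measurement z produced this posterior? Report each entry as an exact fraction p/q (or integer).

z = [1, 2]

x̄ = F·x = [-1, -4]
P̄ = F·P·Fᵀ + Q = [6 -10; -10 35]
S = H·P̄·Hᵀ + R = [142 60; 60 59]
K = P̄·Hᵀ·S⁻¹ = [50/2389 678/2389; -1165/2389 -30/2389]
x' − x̄ = [3040/2389, 8005/2389] = K·y
y = (KᵀK)⁻¹·Kᵀ·(x' − x̄) = [-7, 5]
z = y + H·x̄ = [-7, 5] + [8, -3] = [1, 2]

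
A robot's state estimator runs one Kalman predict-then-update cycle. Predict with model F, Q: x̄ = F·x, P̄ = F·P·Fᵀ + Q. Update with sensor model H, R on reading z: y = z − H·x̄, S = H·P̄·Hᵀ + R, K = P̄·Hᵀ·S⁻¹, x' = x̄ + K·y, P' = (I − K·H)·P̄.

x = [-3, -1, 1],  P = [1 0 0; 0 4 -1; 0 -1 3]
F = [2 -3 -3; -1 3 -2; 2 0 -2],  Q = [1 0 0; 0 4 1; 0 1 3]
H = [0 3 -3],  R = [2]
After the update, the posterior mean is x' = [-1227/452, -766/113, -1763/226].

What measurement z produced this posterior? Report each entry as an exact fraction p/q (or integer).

z = [3]

x̄ = F·x = [-6, -2, -8]
P̄ = F·P·Fᵀ + Q = [50 -17 16; -17 65 17; 16 17 19]
S = H·P̄·Hᵀ + R = [452]
K = P̄·Hᵀ·S⁻¹ = [-99/452; 36/113; -3/226]
x' − x̄ = [1485/452, -540/113, 45/226] = K·y
y = (KᵀK)⁻¹·Kᵀ·(x' − x̄) = [-15]
z = y + H·x̄ = [-15] + [18] = [3]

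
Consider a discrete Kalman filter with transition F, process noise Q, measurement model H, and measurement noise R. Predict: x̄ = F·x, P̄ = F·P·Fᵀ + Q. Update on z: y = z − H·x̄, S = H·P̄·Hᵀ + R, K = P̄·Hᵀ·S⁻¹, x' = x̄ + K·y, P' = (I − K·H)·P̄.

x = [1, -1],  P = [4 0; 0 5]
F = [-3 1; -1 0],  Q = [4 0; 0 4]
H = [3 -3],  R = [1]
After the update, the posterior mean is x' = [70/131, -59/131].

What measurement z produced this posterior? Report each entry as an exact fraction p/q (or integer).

z = [3]

x̄ = F·x = [-4, -1]
P̄ = F·P·Fᵀ + Q = [45 12; 12 8]
S = H·P̄·Hᵀ + R = [262]
K = P̄·Hᵀ·S⁻¹ = [99/262; 6/131]
x' − x̄ = [594/131, 72/131] = K·y
y = (KᵀK)⁻¹·Kᵀ·(x' − x̄) = [12]
z = y + H·x̄ = [12] + [-9] = [3]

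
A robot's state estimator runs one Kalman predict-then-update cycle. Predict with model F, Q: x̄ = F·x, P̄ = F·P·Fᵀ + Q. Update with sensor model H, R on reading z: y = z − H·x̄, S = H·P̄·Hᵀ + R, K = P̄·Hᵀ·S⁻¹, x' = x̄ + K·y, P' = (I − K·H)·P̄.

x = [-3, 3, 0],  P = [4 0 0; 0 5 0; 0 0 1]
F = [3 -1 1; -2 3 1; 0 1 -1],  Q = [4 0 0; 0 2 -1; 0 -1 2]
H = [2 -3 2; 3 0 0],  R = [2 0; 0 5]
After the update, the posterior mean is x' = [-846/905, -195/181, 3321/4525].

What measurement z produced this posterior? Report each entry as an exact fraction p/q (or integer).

z = [3, -3]

x̄ = F·x = [-12, 15, 3]
P̄ = F·P·Fᵀ + Q = [46 -38 -6; -38 64 13; -6 13 8]
S = H·P̄·Hᵀ + R = [1046 582; 582 419]
K = P̄·Hᵀ·S⁻¹ = [97/9955 3144/9955; -701/1991 432/1991; -4189/99550 771/49775]
x' − x̄ = [10014/905, -2910/181, -10254/4525] = K·y
y = (KᵀK)⁻¹·Kᵀ·(x' − x̄) = [66, 33]
z = y + H·x̄ = [66, 33] + [-63, -36] = [3, -3]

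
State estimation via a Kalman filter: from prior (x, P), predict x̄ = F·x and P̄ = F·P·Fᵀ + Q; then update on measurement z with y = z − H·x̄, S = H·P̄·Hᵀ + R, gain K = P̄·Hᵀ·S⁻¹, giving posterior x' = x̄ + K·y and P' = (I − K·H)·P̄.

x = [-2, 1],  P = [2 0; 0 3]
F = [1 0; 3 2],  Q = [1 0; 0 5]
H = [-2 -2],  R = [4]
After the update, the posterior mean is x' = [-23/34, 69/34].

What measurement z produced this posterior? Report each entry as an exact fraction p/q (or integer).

z = [-3]

x̄ = F·x = [-2, -4]
P̄ = F·P·Fᵀ + Q = [3 6; 6 35]
S = H·P̄·Hᵀ + R = [204]
K = P̄·Hᵀ·S⁻¹ = [-3/34; -41/102]
x' − x̄ = [45/34, 205/34] = K·y
y = (KᵀK)⁻¹·Kᵀ·(x' − x̄) = [-15]
z = y + H·x̄ = [-15] + [12] = [-3]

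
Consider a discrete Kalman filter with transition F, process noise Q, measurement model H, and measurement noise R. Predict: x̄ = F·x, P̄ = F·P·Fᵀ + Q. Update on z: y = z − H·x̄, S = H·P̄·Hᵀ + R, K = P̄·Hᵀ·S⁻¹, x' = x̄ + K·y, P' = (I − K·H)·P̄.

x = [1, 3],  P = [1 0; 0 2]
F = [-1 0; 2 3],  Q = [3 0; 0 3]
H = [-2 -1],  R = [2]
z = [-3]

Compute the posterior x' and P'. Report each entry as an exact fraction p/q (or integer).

x̄ = F·x = [-1, 11]
P̄ = F·P·Fᵀ + Q = [4 -2; -2 25]
y = z − H·x̄ = [6]
S = H·P̄·Hᵀ + R = [35]
K = P̄·Hᵀ·S⁻¹ = [-6/35; -3/5]
x' = x̄ + K·y = [-71/35, 37/5]
P' = (I − K·H)·P̄ = [104/35 -28/5; -28/5 62/5]

x' = [-71/35, 37/5]
P' = [104/35 -28/5; -28/5 62/5]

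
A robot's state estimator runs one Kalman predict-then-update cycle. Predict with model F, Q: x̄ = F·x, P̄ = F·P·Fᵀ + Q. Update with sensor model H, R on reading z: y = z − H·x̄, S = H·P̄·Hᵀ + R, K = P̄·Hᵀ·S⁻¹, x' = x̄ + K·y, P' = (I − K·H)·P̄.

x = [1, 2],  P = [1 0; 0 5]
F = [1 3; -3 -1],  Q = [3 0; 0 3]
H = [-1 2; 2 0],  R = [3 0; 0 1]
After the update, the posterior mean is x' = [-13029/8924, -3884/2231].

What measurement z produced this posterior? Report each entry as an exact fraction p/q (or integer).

z = [-2, -3]

x̄ = F·x = [7, -5]
P̄ = F·P·Fᵀ + Q = [49 -18; -18 17]
S = H·P̄·Hᵀ + R = [192 -170; -170 197]
K = P̄·Hᵀ·S⁻¹ = [-85/8924 2183/4462; 1031/2231 482/2231]
x' − x̄ = [-75497/8924, 7271/2231] = K·y
y = (KᵀK)⁻¹·Kᵀ·(x' − x̄) = [15, -17]
z = y + H·x̄ = [15, -17] + [-17, 14] = [-2, -3]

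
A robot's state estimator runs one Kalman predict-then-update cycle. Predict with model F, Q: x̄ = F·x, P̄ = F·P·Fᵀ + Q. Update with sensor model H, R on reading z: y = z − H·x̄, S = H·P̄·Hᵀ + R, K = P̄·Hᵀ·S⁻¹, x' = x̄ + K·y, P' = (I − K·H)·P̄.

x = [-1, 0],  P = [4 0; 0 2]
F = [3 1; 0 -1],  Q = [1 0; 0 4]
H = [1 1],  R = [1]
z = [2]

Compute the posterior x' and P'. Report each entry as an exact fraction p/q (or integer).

x̄ = F·x = [-3, 0]
P̄ = F·P·Fᵀ + Q = [39 -2; -2 6]
y = z − H·x̄ = [5]
S = H·P̄·Hᵀ + R = [42]
K = P̄·Hᵀ·S⁻¹ = [37/42; 2/21]
x' = x̄ + K·y = [59/42, 10/21]
P' = (I − K·H)·P̄ = [269/42 -116/21; -116/21 118/21]

x' = [59/42, 10/21]
P' = [269/42 -116/21; -116/21 118/21]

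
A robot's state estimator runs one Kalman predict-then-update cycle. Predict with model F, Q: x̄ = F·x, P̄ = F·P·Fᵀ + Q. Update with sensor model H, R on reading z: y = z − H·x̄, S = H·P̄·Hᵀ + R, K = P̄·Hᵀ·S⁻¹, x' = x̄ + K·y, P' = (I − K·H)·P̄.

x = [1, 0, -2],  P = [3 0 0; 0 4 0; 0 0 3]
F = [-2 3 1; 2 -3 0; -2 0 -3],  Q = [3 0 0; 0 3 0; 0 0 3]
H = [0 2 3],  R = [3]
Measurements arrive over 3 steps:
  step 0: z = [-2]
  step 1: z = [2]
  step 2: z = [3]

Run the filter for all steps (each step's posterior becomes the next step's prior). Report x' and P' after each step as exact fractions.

step 0: x̄ = F·x = [-4, 2, 4]
step 0: P̄ = F·P·Fᵀ + Q = [54 -48 3; -48 51 -12; 3 -12 42]
step 0: y = z − H·x̄ = [-18]
step 0: S = H·P̄·Hᵀ + R = [441]
step 0: K = P̄·Hᵀ·S⁻¹ = [-29/147; 22/147; 34/147]
step 0: x' = x̄ + K·y = [-22/49, -34/49, -8/49]
step 0: P' = (I − K·H)·P̄ = [1805/49 -1714/49 1133/49; -1714/49 2015/49 -1336/49; 1133/49 -1336/49 902/49]
step 1: x̄ = F·x = [-66/49, 58/49, 68/49]
step 1: P̄ = F·P·Fᵀ + Q = [34424/49 -39649/49 31354/49; -39649/49 46070/49 -36326/49; 31354/49 -36326/49 29081/49]
step 1: y = z − H·x̄ = [-222/49]
step 1: S = H·P̄·Hᵀ + R = [10244/49]
step 1: K = P̄·Hᵀ·S⁻¹ = [3691/2561; -8419/5122; 14591/10244]
step 1: x' = x̄ + K·y = [-20172/2561, 22103/2561, -25945/5122]
step 1: P' = (I − K·H)·P̄ = [687060/2561 -803919/2561 539637/2561; -803919/2561 961341/2561 -1290207/5122; 539637/2561 -1290207/5122 1734867/10244]
step 2: x̄ = F·x = [187361/5122, -106653/2561, 158523/5122]
step 2: P̄ = F·P·Fᵀ + Q = [61838271/10244 -36065505/5122 56940333/10244; -36065505/5122 21055020/2561 -33231015/5122; 56940333/10244 -33231015/5122 52540071/10244]
step 2: y = z − H·x̄ = [-33591/5122]
step 2: S = H·P̄·Hᵀ + R = [12227331/10244]
step 2: K = P̄·Hᵀ·S⁻¹ = [8852993/4075777; -10315310/4075777; 8232051/4075777]
step 2: x' = x̄ + K·y = [91030997/4075777, -102086316/4075777, 72155715/4075777]
step 2: P' = (I − K·H)·P̄ = [1650971055/4075777 -1954881870/4075777 1312107573/4075777; -1954881870/4075777 2347267065/4075777 -1575160020/4075777; 1312107573/4075777 -1575160020/4075777 1058338731/4075777]

step 0: x' = [-22/49, -34/49, -8/49], P' = [1805/49 -1714/49 1133/49; -1714/49 2015/49 -1336/49; 1133/49 -1336/49 902/49]
step 1: x' = [-20172/2561, 22103/2561, -25945/5122], P' = [687060/2561 -803919/2561 539637/2561; -803919/2561 961341/2561 -1290207/5122; 539637/2561 -1290207/5122 1734867/10244]
step 2: x' = [91030997/4075777, -102086316/4075777, 72155715/4075777], P' = [1650971055/4075777 -1954881870/4075777 1312107573/4075777; -1954881870/4075777 2347267065/4075777 -1575160020/4075777; 1312107573/4075777 -1575160020/4075777 1058338731/4075777]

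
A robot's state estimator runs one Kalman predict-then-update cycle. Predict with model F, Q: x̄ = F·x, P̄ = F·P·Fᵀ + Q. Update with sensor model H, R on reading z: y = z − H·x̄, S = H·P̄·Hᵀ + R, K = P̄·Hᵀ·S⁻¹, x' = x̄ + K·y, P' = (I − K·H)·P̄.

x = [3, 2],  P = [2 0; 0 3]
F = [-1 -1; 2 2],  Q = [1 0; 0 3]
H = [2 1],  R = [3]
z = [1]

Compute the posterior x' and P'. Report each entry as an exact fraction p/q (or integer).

x̄ = F·x = [-5, 10]
P̄ = F·P·Fᵀ + Q = [6 -10; -10 23]
y = z − H·x̄ = [1]
S = H·P̄·Hᵀ + R = [10]
K = P̄·Hᵀ·S⁻¹ = [1/5; 3/10]
x' = x̄ + K·y = [-24/5, 103/10]
P' = (I − K·H)·P̄ = [28/5 -53/5; -53/5 221/10]

x' = [-24/5, 103/10]
P' = [28/5 -53/5; -53/5 221/10]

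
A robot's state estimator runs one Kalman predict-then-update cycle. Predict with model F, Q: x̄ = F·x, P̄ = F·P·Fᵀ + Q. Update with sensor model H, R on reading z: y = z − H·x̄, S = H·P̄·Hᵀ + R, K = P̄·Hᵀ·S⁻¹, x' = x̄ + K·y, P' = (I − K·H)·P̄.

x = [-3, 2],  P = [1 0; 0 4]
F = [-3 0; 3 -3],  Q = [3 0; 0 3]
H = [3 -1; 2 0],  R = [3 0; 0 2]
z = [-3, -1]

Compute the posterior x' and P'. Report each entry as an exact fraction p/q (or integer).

x̄ = F·x = [9, -15]
P̄ = F·P·Fᵀ + Q = [12 -9; -9 48]
y = z − H·x̄ = [-45, -19]
S = H·P̄·Hᵀ + R = [213 90; 90 50]
K = P̄·Hᵀ·S⁻¹ = [3/85 177/425; -71/85 486/425]
x' = x̄ + K·y = [-213/425, 366/425]
P' = (I − K·H)·P̄ = [177/425 486/425; 486/425 2523/425]

x' = [-213/425, 366/425]
P' = [177/425 486/425; 486/425 2523/425]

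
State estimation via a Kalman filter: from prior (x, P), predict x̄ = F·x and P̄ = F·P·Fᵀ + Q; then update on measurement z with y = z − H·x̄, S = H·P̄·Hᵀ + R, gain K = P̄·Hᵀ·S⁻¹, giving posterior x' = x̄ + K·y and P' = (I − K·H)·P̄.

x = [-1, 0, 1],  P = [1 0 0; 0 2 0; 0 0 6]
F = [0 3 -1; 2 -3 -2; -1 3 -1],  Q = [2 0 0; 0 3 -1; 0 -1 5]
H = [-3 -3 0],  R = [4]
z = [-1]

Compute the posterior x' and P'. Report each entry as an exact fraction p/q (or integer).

x̄ = F·x = [-1, -4, 0]
P̄ = F·P·Fᵀ + Q = [26 -6 24; -6 49 -9; 24 -9 30]
y = z − H·x̄ = [-16]
S = H·P̄·Hᵀ + R = [571]
K = P̄·Hᵀ·S⁻¹ = [-60/571; -129/571; -45/571]
x' = x̄ + K·y = [389/571, -220/571, 720/571]
P' = (I − K·H)·P̄ = [11246/571 -11166/571 11004/571; -11166/571 11338/571 -10944/571; 11004/571 -10944/571 15105/571]

x' = [389/571, -220/571, 720/571]
P' = [11246/571 -11166/571 11004/571; -11166/571 11338/571 -10944/571; 11004/571 -10944/571 15105/571]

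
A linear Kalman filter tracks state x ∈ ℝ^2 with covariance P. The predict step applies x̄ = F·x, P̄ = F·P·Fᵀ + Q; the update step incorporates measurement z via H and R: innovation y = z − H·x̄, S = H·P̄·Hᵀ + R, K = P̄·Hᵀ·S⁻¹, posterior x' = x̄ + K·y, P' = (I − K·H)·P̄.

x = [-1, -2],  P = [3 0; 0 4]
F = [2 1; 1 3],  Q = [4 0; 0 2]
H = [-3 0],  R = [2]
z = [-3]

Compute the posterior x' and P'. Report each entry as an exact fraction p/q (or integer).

x̄ = F·x = [-4, -7]
P̄ = F·P·Fᵀ + Q = [20 18; 18 41]
y = z − H·x̄ = [-15]
S = H·P̄·Hᵀ + R = [182]
K = P̄·Hᵀ·S⁻¹ = [-30/91; -27/91]
x' = x̄ + K·y = [86/91, -232/91]
P' = (I − K·H)·P̄ = [20/91 18/91; 18/91 2273/91]

x' = [86/91, -232/91]
P' = [20/91 18/91; 18/91 2273/91]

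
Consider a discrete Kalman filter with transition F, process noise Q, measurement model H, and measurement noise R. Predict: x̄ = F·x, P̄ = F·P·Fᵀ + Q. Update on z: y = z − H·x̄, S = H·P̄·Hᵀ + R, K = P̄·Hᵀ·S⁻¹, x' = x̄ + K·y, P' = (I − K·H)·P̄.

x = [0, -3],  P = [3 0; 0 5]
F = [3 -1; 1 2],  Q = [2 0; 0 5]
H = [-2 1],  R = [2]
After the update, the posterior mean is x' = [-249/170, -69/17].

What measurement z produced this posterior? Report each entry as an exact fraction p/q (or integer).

z = [-1]

x̄ = F·x = [3, -6]
P̄ = F·P·Fᵀ + Q = [34 -1; -1 28]
S = H·P̄·Hᵀ + R = [170]
K = P̄·Hᵀ·S⁻¹ = [-69/170; 3/17]
x' − x̄ = [-759/170, 33/17] = K·y
y = (KᵀK)⁻¹·Kᵀ·(x' − x̄) = [11]
z = y + H·x̄ = [11] + [-12] = [-1]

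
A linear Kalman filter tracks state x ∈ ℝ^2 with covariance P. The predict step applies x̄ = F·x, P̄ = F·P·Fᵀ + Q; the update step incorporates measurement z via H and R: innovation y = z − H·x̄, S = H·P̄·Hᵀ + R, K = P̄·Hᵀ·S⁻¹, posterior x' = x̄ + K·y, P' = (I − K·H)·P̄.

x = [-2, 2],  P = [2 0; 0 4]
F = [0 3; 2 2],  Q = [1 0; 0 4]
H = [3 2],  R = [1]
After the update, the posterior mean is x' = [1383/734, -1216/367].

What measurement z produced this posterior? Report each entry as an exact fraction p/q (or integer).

z = [-1]

x̄ = F·x = [6, 0]
P̄ = F·P·Fᵀ + Q = [37 24; 24 28]
S = H·P̄·Hᵀ + R = [734]
K = P̄·Hᵀ·S⁻¹ = [159/734; 64/367]
x' − x̄ = [-3021/734, -1216/367] = K·y
y = (KᵀK)⁻¹·Kᵀ·(x' − x̄) = [-19]
z = y + H·x̄ = [-19] + [18] = [-1]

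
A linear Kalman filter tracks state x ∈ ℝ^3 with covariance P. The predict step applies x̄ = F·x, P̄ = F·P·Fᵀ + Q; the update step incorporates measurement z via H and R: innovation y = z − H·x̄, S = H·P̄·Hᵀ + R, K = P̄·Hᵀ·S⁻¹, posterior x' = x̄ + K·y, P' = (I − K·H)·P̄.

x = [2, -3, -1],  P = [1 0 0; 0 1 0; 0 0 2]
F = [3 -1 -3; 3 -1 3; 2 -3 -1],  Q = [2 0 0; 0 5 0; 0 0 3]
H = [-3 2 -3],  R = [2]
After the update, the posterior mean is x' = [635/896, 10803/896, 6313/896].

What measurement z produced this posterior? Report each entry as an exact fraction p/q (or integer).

z = [1]

x̄ = F·x = [12, 6, 14]
P̄ = F·P·Fᵀ + Q = [30 -8 15; -8 33 3; 15 3 18]
S = H·P̄·Hᵀ + R = [896]
K = P̄·Hᵀ·S⁻¹ = [-151/896; 81/896; -93/896]
x' − x̄ = [-10117/896, 5427/896, -6231/896] = K·y
y = (KᵀK)⁻¹·Kᵀ·(x' − x̄) = [67]
z = y + H·x̄ = [67] + [-66] = [1]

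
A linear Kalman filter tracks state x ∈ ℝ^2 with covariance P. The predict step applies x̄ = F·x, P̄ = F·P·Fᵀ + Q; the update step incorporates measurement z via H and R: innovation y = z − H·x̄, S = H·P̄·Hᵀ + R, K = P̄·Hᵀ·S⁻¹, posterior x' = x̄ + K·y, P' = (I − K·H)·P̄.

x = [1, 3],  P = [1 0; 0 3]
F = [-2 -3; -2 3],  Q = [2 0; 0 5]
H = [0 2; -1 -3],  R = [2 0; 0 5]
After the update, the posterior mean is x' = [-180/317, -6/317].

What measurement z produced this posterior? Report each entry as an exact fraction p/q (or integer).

x̄ = F·x = [-11, 7]
P̄ = F·P·Fᵀ + Q = [33 -23; -23 36]
S = H·P̄·Hᵀ + R = [146 -170; -170 224]
K = P̄·Hᵀ·S⁻¹ = [-1046/951 -641/951; 839/1902 -85/1902]
x' − x̄ = [3307/317, -2225/317] = K·y
y = (KᵀK)⁻¹·Kᵀ·(x' − x̄) = [-15, 9]
z = y + H·x̄ = [-15, 9] + [14, -10] = [-1, -1]

z = [-1, -1]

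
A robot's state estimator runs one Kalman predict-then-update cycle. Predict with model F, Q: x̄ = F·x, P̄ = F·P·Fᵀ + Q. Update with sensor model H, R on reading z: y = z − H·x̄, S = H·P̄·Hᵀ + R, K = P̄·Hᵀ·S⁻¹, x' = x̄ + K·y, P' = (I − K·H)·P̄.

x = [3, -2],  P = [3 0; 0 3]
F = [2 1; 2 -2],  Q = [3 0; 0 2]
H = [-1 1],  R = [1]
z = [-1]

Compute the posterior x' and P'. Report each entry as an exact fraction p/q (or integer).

x̄ = F·x = [4, 10]
P̄ = F·P·Fᵀ + Q = [18 6; 6 26]
y = z − H·x̄ = [-7]
S = H·P̄·Hᵀ + R = [33]
K = P̄·Hᵀ·S⁻¹ = [-4/11; 20/33]
x' = x̄ + K·y = [72/11, 190/33]
P' = (I − K·H)·P̄ = [150/11 146/11; 146/11 458/33]

x' = [72/11, 190/33]
P' = [150/11 146/11; 146/11 458/33]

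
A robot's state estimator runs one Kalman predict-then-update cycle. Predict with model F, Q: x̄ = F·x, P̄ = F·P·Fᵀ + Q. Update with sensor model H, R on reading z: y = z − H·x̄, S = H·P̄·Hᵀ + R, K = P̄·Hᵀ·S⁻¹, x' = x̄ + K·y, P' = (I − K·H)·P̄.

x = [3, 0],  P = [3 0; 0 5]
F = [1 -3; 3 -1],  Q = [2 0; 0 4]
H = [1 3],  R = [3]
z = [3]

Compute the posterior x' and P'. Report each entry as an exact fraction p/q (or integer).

x̄ = F·x = [3, 9]
P̄ = F·P·Fᵀ + Q = [50 24; 24 36]
y = z − H·x̄ = [-27]
S = H·P̄·Hᵀ + R = [521]
K = P̄·Hᵀ·S⁻¹ = [122/521; 132/521]
x' = x̄ + K·y = [-1731/521, 1125/521]
P' = (I − K·H)·P̄ = [11166/521 -3600/521; -3600/521 1332/521]

x' = [-1731/521, 1125/521]
P' = [11166/521 -3600/521; -3600/521 1332/521]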